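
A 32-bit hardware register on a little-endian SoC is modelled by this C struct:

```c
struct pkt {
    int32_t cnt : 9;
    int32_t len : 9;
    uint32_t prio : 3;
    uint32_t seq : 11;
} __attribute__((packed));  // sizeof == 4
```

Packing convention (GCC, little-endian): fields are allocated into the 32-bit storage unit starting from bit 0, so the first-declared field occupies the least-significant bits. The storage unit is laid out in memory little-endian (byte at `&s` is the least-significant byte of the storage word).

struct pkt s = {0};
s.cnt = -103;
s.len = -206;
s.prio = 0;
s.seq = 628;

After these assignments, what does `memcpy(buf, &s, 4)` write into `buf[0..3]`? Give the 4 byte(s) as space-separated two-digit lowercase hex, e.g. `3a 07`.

[0+:9] cnt=-103 & 0x1ff = 0x199; word=0x00000199
[9+:9] len=-206 & 0x1ff = 0x132; word=0x00026599
[18+:3] prio=0 & 0x7 = 0x0; word=0x00026599
[21+:11] seq=628 & 0x7ff = 0x274; word=0x4e826599
word = 0x4e826599 → little-endian bytes:
  [0]=0x99  [1]=0x65  [2]=0x82  [3]=0x4e

99 65 82 4e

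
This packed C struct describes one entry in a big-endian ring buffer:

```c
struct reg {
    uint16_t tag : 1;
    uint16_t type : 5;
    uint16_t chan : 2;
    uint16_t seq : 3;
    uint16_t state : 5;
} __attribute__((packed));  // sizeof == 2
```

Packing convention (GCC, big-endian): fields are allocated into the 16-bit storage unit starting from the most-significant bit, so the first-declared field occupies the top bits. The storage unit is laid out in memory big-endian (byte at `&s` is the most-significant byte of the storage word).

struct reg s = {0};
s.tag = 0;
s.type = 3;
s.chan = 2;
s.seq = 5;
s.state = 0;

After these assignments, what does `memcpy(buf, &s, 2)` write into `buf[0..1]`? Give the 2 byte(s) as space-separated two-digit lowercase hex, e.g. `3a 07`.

0e a0

tag:1 = 0 → 0x0 << 15 → word 0x0000
type:5 = 3 → 0x3 << 10 → word 0x0c00
chan:2 = 2 → 0x2 << 8 → word 0x0e00
seq:3 = 5 → 0x5 << 5 → word 0x0ea0
state:5 = 0 → 0x0 << 0 → word 0x0ea0
word = 0x0ea0 → big-endian bytes:
  [0]=0x0e  [1]=0xa0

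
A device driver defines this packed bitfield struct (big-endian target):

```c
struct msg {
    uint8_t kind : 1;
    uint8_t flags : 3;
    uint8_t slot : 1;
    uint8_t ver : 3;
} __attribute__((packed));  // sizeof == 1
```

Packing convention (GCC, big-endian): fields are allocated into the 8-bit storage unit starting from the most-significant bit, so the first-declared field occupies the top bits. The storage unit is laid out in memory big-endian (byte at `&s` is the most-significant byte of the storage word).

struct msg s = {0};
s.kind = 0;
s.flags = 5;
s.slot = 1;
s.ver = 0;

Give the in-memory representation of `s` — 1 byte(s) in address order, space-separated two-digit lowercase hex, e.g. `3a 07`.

kind (1b) val=0 bits=0x0 at bit 7: 0x00
flags (3b) val=5 bits=0x5 at bit 4: 0x50
slot (1b) val=1 bits=0x1 at bit 3: 0x58
ver (3b) val=0 bits=0x0 at bit 0: 0x58
word = 0x58 → big-endian bytes:
  [0]=0x58

58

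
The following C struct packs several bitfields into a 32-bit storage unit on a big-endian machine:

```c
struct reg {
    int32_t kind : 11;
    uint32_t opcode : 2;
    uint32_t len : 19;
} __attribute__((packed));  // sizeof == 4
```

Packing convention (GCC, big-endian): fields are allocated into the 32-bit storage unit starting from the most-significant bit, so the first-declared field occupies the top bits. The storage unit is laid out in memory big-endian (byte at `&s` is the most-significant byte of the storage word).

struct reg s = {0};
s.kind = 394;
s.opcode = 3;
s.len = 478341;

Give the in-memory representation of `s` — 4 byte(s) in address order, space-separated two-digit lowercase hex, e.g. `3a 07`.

kind (11b) val=394 bits=0x18a at bit 21: 0x31400000
opcode (2b) val=3 bits=0x3 at bit 19: 0x31580000
len (19b) val=478341 bits=0x74c85 at bit 0: 0x315f4c85
word = 0x315f4c85 → big-endian bytes:
  [0]=0x31  [1]=0x5f  [2]=0x4c  [3]=0x85

31 5f 4c 85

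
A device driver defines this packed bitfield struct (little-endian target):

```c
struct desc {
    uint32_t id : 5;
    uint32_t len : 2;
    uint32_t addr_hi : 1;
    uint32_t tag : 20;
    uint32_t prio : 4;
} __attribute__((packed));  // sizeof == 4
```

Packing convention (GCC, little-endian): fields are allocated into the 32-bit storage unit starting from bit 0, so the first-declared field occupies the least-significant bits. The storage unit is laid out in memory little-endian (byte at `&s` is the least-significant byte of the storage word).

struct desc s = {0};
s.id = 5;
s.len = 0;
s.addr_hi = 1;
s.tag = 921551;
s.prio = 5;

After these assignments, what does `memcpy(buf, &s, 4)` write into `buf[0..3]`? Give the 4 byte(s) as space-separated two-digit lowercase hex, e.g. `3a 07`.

85 cf 0f 5e

id (5b) val=5 bits=0x5 at bit 0: 0x00000005
len (2b) val=0 bits=0x0 at bit 5: 0x00000005
addr_hi (1b) val=1 bits=0x1 at bit 7: 0x00000085
tag (20b) val=921551 bits=0xe0fcf at bit 8: 0x0e0fcf85
prio (4b) val=5 bits=0x5 at bit 28: 0x5e0fcf85
word = 0x5e0fcf85 → little-endian bytes:
  [0]=0x85  [1]=0xcf  [2]=0x0f  [3]=0x5e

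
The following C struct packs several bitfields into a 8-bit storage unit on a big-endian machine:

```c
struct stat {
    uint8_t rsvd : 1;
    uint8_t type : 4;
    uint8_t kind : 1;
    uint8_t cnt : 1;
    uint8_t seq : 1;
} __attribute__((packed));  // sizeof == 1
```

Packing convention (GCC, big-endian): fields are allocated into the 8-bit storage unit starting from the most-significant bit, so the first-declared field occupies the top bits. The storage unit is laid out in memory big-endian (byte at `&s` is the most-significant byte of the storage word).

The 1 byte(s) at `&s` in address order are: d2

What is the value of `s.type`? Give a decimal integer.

[0]=0xd2 (big-endian) → word 0xd2
rsvd:1 @ bit 7 → (0xd2>>7)&0x1 = 0x1
type:4 @ bit 3 → (0xd2>>3)&0xf = 0xa  ←
kind:1 @ bit 2 → (0xd2>>2)&0x1 = 0x0
cnt:1 @ bit 1 → (0xd2>>1)&0x1 = 0x1
seq:1 @ bit 0 → (0xd2>>0)&0x1 = 0x0

10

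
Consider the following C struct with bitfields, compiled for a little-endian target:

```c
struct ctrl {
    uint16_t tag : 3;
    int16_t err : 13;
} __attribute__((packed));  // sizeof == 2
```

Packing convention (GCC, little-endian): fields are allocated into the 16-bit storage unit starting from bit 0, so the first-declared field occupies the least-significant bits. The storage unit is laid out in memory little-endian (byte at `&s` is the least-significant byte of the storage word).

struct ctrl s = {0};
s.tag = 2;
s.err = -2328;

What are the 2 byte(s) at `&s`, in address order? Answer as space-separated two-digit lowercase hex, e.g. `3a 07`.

42 b7

tag:3 = 2 → 0x2 << 0 → word 0x0002
err:13 = -2328 → 0x16e8 << 3 → word 0xb742
word = 0xb742 → little-endian bytes:
  [0]=0x42  [1]=0xb7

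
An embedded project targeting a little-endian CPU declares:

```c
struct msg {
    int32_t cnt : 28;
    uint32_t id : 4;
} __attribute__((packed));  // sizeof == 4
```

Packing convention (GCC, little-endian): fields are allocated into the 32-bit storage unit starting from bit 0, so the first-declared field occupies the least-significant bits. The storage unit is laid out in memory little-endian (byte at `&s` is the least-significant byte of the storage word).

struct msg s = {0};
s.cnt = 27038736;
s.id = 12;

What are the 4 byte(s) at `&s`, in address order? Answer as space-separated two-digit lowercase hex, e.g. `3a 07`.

10 94 9c c1

cnt (28b) val=27038736 bits=0x19c9410 at bit 0: 0x019c9410
id (4b) val=12 bits=0xc at bit 28: 0xc19c9410
word = 0xc19c9410 → little-endian bytes:
  [0]=0x10  [1]=0x94  [2]=0x9c  [3]=0xc1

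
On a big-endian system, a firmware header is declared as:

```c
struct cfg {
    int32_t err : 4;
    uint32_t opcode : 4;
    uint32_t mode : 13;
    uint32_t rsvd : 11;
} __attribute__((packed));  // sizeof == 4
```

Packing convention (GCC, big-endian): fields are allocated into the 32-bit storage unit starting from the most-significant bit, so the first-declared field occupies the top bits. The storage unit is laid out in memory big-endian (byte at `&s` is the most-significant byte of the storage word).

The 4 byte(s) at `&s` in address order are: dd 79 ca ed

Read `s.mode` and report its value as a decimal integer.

3897

[0]=0xdd [1]=0x79 [2]=0xca [3]=0xed (big-endian) → word 0xdd79caed
err:4 @ bit 28 → (0xdd79caed>>28)&0xf = 0xd
opcode:4 @ bit 24 → (0xdd79caed>>24)&0xf = 0xd
mode:13 @ bit 11 → (0xdd79caed>>11)&0x1fff = 0xf39  ←
rsvd:11 @ bit 0 → (0xdd79caed>>0)&0x7ff = 0x2ed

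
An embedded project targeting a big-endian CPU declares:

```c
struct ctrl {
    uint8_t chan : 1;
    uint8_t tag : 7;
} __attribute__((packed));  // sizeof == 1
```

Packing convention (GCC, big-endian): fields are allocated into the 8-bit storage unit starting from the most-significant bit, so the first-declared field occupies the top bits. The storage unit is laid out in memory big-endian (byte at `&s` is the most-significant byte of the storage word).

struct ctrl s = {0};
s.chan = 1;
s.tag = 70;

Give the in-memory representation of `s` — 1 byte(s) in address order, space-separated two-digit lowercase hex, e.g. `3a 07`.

c6

[7+:1] chan=1 & 0x1 = 0x1; word=0x80
[0+:7] tag=70 & 0x7f = 0x46; word=0xc6
word = 0xc6 → big-endian bytes:
  [0]=0xc6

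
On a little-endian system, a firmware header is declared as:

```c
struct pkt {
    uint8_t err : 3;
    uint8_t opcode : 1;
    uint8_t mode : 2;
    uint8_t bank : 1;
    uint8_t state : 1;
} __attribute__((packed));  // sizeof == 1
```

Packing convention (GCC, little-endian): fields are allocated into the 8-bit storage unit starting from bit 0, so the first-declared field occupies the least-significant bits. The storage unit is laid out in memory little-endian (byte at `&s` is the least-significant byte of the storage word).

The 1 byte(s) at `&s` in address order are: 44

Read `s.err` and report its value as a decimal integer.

[0]=0x44 (little-endian) → word 0x44
err:3 @ bit 0 → (0x44>>0)&0x7 = 0x4  ←
opcode:1 @ bit 3 → (0x44>>3)&0x1 = 0x0
mode:2 @ bit 4 → (0x44>>4)&0x3 = 0x0
bank:1 @ bit 6 → (0x44>>6)&0x1 = 0x1
state:1 @ bit 7 → (0x44>>7)&0x1 = 0x0

4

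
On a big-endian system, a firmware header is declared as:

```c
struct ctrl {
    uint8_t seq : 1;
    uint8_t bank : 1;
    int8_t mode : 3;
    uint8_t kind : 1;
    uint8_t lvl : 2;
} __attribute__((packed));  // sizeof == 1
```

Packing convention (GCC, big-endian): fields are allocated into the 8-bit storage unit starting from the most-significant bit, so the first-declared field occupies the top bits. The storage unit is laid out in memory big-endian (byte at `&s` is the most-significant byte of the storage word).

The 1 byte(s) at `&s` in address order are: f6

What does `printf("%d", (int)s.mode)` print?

-2

[0]=0xf6 (big-endian) → word 0xf6
seq:1 @ bit 7 → (0xf6>>7)&0x1 = 0x1
bank:1 @ bit 6 → (0xf6>>6)&0x1 = 0x1
mode:3 @ bit 3 → (0xf6>>3)&0x7 = 0x6  ←
kind:1 @ bit 2 → (0xf6>>2)&0x1 = 0x1
lvl:2 @ bit 0 → (0xf6>>0)&0x3 = 0x2
mode signed 3b, MSB=1: 6 - 8 = -2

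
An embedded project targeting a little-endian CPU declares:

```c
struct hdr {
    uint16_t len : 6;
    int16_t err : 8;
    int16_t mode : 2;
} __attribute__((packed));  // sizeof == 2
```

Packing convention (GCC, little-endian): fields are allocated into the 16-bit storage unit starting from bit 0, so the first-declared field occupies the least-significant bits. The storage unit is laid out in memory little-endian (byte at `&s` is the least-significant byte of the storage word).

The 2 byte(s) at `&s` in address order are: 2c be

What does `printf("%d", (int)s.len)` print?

44

[0]=0x2c [1]=0xbe (little-endian) → word 0xbe2c
len:6 @ bit 0 → (0xbe2c>>0)&0x3f = 0x2c  ←
err:8 @ bit 6 → (0xbe2c>>6)&0xff = 0xf8
mode:2 @ bit 14 → (0xbe2c>>14)&0x3 = 0x2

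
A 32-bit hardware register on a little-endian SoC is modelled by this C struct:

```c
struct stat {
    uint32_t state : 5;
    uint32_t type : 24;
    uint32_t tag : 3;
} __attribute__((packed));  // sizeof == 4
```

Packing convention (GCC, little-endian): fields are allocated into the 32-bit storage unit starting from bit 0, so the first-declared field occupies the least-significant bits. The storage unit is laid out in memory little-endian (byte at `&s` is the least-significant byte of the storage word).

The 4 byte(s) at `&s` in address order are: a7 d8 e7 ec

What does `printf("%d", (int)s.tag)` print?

[0]=0xa7 [1]=0xd8 [2]=0xe7 [3]=0xec (little-endian) → word 0xece7d8a7
state [0+:5] = (word>>0) & 0x1f = 7
type [5+:24] = (word>>5) & 0xffffff = 6766277
tag [29+:3] = (word>>29) & 0x7 = 7  ←

7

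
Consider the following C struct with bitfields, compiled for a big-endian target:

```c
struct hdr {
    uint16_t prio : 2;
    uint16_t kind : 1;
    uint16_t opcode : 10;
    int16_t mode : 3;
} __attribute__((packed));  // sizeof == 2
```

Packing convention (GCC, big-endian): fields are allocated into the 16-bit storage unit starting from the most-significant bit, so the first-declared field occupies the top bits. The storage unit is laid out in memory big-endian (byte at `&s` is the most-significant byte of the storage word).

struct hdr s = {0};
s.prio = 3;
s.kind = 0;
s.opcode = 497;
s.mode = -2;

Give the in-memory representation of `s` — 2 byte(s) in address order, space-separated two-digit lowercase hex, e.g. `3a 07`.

[14+:2] prio=3 & 0x3 = 0x3; word=0xc000
[13+:1] kind=0 & 0x1 = 0x0; word=0xc000
[3+:10] opcode=497 & 0x3ff = 0x1f1; word=0xcf88
[0+:3] mode=-2 & 0x7 = 0x6; word=0xcf8e
word = 0xcf8e → big-endian bytes:
  [0]=0xcf  [1]=0x8e

cf 8e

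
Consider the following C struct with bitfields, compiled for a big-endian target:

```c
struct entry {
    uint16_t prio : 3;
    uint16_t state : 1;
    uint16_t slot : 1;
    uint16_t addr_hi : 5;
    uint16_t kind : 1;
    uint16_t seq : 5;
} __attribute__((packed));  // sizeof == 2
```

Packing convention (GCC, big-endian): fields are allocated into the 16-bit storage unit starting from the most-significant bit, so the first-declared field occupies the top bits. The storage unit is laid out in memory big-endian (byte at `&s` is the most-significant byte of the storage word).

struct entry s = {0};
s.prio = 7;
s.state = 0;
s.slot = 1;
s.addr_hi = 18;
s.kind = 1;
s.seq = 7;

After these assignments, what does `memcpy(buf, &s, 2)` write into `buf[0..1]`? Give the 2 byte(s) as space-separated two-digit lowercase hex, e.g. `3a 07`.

prio (3b) val=7 bits=0x7 at bit 13: 0xe000
state (1b) val=0 bits=0x0 at bit 12: 0xe000
slot (1b) val=1 bits=0x1 at bit 11: 0xe800
addr_hi (5b) val=18 bits=0x12 at bit 6: 0xec80
kind (1b) val=1 bits=0x1 at bit 5: 0xeca0
seq (5b) val=7 bits=0x7 at bit 0: 0xeca7
word = 0xeca7 → big-endian bytes:
  [0]=0xec  [1]=0xa7

ec a7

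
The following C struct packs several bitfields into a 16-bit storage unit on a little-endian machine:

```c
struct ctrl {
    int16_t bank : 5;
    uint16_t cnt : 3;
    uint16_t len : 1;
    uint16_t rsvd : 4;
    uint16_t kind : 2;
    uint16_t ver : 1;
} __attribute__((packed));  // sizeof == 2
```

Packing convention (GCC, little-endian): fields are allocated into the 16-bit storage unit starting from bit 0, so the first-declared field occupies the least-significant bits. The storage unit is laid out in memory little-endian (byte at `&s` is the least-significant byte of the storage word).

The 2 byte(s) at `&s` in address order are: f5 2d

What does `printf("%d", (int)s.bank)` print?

[0]=0xf5 [1]=0x2d (little-endian) → word 0x2df5
bank:5 @ bit 0 → (0x2df5>>0)&0x1f = 0x15  ←
cnt:3 @ bit 5 → (0x2df5>>5)&0x7 = 0x7
len:1 @ bit 8 → (0x2df5>>8)&0x1 = 0x1
rsvd:4 @ bit 9 → (0x2df5>>9)&0xf = 0x6
kind:2 @ bit 13 → (0x2df5>>13)&0x3 = 0x1
ver:1 @ bit 15 → (0x2df5>>15)&0x1 = 0x0
bank signed 5b, MSB=1: 21 - 32 = -11

-11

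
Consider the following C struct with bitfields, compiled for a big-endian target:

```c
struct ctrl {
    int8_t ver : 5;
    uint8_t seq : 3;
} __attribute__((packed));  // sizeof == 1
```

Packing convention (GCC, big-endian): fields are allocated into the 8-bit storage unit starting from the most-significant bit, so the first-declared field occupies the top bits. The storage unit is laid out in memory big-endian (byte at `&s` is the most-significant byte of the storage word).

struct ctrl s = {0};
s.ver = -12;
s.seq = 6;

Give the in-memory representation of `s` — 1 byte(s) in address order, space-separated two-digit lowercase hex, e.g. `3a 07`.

[3+:5] ver=-12 & 0x1f = 0x14; word=0xa0
[0+:3] seq=6 & 0x7 = 0x6; word=0xa6
word = 0xa6 → big-endian bytes:
  [0]=0xa6

a6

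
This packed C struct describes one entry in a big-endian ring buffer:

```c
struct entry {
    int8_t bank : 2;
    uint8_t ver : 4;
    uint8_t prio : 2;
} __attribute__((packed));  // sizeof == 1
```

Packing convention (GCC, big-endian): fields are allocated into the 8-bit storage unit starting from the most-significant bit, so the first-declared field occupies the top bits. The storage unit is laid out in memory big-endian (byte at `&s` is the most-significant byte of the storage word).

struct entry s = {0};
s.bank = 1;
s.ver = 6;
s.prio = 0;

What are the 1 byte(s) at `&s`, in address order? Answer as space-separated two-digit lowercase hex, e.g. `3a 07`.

bank (2b) val=1 bits=0x1 at bit 6: 0x40
ver (4b) val=6 bits=0x6 at bit 2: 0x58
prio (2b) val=0 bits=0x0 at bit 0: 0x58
word = 0x58 → big-endian bytes:
  [0]=0x58

58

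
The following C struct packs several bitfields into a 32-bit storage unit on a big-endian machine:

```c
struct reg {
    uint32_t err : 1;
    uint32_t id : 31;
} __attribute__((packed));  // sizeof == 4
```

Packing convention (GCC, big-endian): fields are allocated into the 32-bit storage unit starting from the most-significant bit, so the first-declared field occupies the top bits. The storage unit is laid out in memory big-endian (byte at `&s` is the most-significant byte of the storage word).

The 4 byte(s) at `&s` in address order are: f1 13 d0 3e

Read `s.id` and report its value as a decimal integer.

[0]=0xf1 [1]=0x13 [2]=0xd0 [3]=0x3e (big-endian) → word 0xf113d03e
err [31+:1] = (word>>31) & 0x1 = 1
id [0+:31] = (word>>0) & 0x7fffffff = 1897123902  ←

1897123902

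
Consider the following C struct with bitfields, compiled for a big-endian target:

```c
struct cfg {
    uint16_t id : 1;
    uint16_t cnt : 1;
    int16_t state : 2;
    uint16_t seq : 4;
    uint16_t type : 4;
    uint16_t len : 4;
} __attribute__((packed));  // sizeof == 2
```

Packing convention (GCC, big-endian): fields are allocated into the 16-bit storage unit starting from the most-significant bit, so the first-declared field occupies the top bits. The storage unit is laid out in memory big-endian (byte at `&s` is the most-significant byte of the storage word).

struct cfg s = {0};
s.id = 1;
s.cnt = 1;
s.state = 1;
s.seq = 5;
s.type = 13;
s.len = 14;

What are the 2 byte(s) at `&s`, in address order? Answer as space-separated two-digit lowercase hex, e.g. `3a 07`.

id (1b) val=1 bits=0x1 at bit 15: 0x8000
cnt (1b) val=1 bits=0x1 at bit 14: 0xc000
state (2b) val=1 bits=0x1 at bit 12: 0xd000
seq (4b) val=5 bits=0x5 at bit 8: 0xd500
type (4b) val=13 bits=0xd at bit 4: 0xd5d0
len (4b) val=14 bits=0xe at bit 0: 0xd5de
word = 0xd5de → big-endian bytes:
  [0]=0xd5  [1]=0xde

d5 de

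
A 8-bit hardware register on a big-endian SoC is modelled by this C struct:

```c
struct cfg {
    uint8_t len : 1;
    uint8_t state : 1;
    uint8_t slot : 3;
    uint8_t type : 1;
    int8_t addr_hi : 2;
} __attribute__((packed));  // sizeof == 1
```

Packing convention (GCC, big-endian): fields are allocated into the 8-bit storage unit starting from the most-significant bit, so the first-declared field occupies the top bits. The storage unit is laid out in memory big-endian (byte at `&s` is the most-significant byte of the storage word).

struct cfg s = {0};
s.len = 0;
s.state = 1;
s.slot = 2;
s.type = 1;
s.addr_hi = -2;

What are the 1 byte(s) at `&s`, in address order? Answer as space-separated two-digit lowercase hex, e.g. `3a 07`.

[7+:1] len=0 & 0x1 = 0x0; word=0x00
[6+:1] state=1 & 0x1 = 0x1; word=0x40
[3+:3] slot=2 & 0x7 = 0x2; word=0x50
[2+:1] type=1 & 0x1 = 0x1; word=0x54
[0+:2] addr_hi=-2 & 0x3 = 0x2; word=0x56
word = 0x56 → big-endian bytes:
  [0]=0x56

56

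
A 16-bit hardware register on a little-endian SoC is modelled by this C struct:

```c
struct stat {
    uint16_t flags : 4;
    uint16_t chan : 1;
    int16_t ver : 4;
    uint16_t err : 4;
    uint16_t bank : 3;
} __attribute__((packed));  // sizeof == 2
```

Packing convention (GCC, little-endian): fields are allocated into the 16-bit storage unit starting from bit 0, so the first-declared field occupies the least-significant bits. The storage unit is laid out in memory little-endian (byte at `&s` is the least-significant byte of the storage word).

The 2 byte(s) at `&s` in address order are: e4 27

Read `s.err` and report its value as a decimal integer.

3

[0]=0xe4 [1]=0x27 (little-endian) → word 0x27e4
flags:4 @ bit 0 → (0x27e4>>0)&0xf = 0x4
chan:1 @ bit 4 → (0x27e4>>4)&0x1 = 0x0
ver:4 @ bit 5 → (0x27e4>>5)&0xf = 0xf
err:4 @ bit 9 → (0x27e4>>9)&0xf = 0x3  ←
bank:3 @ bit 13 → (0x27e4>>13)&0x7 = 0x1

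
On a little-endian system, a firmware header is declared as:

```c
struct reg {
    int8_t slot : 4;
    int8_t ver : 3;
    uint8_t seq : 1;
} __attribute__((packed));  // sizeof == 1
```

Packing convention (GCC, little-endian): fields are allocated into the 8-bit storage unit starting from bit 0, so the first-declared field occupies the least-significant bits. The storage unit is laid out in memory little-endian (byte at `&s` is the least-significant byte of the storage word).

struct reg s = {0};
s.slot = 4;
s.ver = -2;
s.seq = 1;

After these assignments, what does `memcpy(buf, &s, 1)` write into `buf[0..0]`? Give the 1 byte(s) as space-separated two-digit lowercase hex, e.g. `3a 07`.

slot:4 = 4 → 0x4 << 0 → word 0x04
ver:3 = -2 → 0x6 << 4 → word 0x64
seq:1 = 1 → 0x1 << 7 → word 0xe4
word = 0xe4 → little-endian bytes:
  [0]=0xe4

e4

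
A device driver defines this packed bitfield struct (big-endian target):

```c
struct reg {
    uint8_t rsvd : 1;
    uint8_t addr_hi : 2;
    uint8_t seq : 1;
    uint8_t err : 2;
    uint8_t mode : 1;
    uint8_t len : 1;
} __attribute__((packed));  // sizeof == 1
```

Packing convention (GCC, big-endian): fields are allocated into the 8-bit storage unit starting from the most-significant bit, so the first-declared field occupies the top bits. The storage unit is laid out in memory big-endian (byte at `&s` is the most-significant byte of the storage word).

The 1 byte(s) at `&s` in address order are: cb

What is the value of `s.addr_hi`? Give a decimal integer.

[0]=0xcb (big-endian) → word 0xcb
rsvd [7+:1] = (word>>7) & 0x1 = 1
addr_hi [5+:2] = (word>>5) & 0x3 = 2  ←
seq [4+:1] = (word>>4) & 0x1 = 0
err [2+:2] = (word>>2) & 0x3 = 2
mode [1+:1] = (word>>1) & 0x1 = 1
len [0+:1] = (word>>0) & 0x1 = 1

2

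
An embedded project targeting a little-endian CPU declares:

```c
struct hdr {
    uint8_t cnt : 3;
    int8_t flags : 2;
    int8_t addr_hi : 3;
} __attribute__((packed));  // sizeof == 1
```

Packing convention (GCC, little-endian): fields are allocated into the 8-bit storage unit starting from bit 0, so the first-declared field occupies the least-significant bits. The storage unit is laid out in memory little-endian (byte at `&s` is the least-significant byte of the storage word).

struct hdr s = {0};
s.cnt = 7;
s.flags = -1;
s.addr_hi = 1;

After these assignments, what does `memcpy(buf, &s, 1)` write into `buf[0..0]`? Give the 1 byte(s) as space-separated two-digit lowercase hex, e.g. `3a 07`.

cnt (3b) val=7 bits=0x7 at bit 0: 0x07
flags (2b) val=-1 bits=0x3 at bit 3: 0x1f
addr_hi (3b) val=1 bits=0x1 at bit 5: 0x3f
word = 0x3f → little-endian bytes:
  [0]=0x3f

3f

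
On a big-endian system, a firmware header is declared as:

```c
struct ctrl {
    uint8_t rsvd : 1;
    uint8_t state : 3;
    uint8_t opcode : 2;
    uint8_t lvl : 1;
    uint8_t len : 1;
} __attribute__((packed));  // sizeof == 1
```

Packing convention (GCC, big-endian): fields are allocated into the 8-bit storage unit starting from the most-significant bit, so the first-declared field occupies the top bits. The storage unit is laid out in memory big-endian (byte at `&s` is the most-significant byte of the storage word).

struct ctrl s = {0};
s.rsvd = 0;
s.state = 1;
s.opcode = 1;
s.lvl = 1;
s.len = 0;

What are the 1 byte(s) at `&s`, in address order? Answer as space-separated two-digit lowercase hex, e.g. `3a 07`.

16

[7+:1] rsvd=0 & 0x1 = 0x0; word=0x00
[4+:3] state=1 & 0x7 = 0x1; word=0x10
[2+:2] opcode=1 & 0x3 = 0x1; word=0x14
[1+:1] lvl=1 & 0x1 = 0x1; word=0x16
[0+:1] len=0 & 0x1 = 0x0; word=0x16
word = 0x16 → big-endian bytes:
  [0]=0x16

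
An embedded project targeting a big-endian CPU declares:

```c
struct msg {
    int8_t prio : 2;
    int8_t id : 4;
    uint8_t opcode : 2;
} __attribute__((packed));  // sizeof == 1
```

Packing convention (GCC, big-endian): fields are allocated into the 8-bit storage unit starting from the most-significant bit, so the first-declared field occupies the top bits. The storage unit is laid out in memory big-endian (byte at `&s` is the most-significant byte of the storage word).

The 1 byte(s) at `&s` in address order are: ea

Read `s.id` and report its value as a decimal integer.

[0]=0xea (big-endian) → word 0xea
prio:2 @ bit 6 → (0xea>>6)&0x3 = 0x3
id:4 @ bit 2 → (0xea>>2)&0xf = 0xa  ←
opcode:2 @ bit 0 → (0xea>>0)&0x3 = 0x2
id signed 4b, MSB=1: 10 - 16 = -6

-6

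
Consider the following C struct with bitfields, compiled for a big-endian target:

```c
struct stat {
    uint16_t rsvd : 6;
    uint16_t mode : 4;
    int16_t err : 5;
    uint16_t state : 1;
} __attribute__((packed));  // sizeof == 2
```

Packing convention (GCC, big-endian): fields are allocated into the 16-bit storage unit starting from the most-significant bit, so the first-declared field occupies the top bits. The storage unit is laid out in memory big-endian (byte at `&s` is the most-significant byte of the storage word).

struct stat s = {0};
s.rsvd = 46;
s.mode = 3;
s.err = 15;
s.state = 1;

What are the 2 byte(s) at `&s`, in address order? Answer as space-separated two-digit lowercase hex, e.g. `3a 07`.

[10+:6] rsvd=46 & 0x3f = 0x2e; word=0xb800
[6+:4] mode=3 & 0xf = 0x3; word=0xb8c0
[1+:5] err=15 & 0x1f = 0xf; word=0xb8de
[0+:1] state=1 & 0x1 = 0x1; word=0xb8df
word = 0xb8df → big-endian bytes:
  [0]=0xb8  [1]=0xdf

b8 df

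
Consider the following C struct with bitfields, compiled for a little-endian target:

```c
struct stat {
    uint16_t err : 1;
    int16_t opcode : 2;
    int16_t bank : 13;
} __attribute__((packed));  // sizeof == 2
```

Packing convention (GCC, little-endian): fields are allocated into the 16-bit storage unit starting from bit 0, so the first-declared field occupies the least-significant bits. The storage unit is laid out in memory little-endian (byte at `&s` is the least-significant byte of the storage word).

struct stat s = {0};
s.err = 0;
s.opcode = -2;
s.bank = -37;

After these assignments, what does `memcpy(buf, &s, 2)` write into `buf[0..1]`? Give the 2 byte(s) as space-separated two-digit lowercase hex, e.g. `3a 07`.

[0+:1] err=0 & 0x1 = 0x0; word=0x0000
[1+:2] opcode=-2 & 0x3 = 0x2; word=0x0004
[3+:13] bank=-37 & 0x1fff = 0x1fdb; word=0xfedc
word = 0xfedc → little-endian bytes:
  [0]=0xdc  [1]=0xfe

dc fe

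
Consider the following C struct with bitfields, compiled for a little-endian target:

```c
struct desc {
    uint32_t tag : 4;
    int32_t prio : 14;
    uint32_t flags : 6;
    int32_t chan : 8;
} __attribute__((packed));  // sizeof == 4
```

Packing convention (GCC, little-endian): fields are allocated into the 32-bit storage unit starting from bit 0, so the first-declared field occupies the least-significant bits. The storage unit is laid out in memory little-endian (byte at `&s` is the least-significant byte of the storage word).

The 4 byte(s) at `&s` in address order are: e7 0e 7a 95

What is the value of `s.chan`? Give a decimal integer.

-107

[0]=0xe7 [1]=0x0e [2]=0x7a [3]=0x95 (little-endian) → word 0x957a0ee7
tag:4 @ bit 0 → (0x957a0ee7>>0)&0xf = 0x7
prio:14 @ bit 4 → (0x957a0ee7>>4)&0x3fff = 0x20ee
flags:6 @ bit 18 → (0x957a0ee7>>18)&0x3f = 0x1e
chan:8 @ bit 24 → (0x957a0ee7>>24)&0xff = 0x95  ←
chan signed 8b, MSB=1: 149 - 256 = -107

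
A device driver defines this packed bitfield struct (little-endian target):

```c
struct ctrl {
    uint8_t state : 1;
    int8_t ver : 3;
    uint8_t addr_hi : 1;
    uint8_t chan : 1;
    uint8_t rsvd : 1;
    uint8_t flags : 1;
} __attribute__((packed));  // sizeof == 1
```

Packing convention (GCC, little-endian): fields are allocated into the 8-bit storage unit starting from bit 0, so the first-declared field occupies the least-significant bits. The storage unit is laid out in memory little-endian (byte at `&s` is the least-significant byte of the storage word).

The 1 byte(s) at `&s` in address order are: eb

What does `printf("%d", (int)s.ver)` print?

-3

[0]=0xeb (little-endian) → word 0xeb
state:1 @ bit 0 → (0xeb>>0)&0x1 = 0x1
ver:3 @ bit 1 → (0xeb>>1)&0x7 = 0x5  ←
addr_hi:1 @ bit 4 → (0xeb>>4)&0x1 = 0x0
chan:1 @ bit 5 → (0xeb>>5)&0x1 = 0x1
rsvd:1 @ bit 6 → (0xeb>>6)&0x1 = 0x1
flags:1 @ bit 7 → (0xeb>>7)&0x1 = 0x1
ver signed 3b, MSB=1: 5 - 8 = -3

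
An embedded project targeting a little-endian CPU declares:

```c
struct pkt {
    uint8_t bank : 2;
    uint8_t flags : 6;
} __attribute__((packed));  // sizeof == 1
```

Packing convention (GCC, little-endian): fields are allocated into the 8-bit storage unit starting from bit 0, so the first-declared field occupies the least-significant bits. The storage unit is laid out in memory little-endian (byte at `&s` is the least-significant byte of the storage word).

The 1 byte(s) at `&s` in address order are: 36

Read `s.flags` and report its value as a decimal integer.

[0]=0x36 (little-endian) → word 0x36
bank [0+:2] = (word>>0) & 0x3 = 2
flags [2+:6] = (word>>2) & 0x3f = 13  ←

13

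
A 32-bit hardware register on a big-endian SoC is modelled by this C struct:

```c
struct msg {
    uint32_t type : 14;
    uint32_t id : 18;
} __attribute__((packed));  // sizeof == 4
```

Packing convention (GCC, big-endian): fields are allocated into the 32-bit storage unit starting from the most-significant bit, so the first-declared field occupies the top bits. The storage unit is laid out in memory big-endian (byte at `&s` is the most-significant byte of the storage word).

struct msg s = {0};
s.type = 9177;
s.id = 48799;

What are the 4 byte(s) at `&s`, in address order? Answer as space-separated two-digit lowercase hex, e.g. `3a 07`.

[18+:14] type=9177 & 0x3fff = 0x23d9; word=0x8f640000
[0+:18] id=48799 & 0x3ffff = 0xbe9f; word=0x8f64be9f
word = 0x8f64be9f → big-endian bytes:
  [0]=0x8f  [1]=0x64  [2]=0xbe  [3]=0x9f

8f 64 be 9f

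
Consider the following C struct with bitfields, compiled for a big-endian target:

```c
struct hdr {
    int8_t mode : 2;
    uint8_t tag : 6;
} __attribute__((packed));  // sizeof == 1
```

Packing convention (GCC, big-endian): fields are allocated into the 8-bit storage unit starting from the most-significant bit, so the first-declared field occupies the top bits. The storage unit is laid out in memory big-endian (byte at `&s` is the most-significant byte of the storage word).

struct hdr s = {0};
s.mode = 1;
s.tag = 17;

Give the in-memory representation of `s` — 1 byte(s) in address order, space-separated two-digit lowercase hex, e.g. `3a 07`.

mode (2b) val=1 bits=0x1 at bit 6: 0x40
tag (6b) val=17 bits=0x11 at bit 0: 0x51
word = 0x51 → big-endian bytes:
  [0]=0x51

51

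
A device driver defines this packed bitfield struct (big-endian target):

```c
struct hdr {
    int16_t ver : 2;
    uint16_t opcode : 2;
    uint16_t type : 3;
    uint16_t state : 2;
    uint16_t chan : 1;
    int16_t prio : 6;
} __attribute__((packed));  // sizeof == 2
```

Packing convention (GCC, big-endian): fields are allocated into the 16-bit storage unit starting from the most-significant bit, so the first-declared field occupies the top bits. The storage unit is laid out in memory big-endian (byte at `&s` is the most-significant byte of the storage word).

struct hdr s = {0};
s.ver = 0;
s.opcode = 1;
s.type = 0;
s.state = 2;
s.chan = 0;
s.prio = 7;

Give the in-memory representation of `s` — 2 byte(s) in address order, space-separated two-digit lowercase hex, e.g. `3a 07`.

ver:2 = 0 → 0x0 << 14 → word 0x0000
opcode:2 = 1 → 0x1 << 12 → word 0x1000
type:3 = 0 → 0x0 << 9 → word 0x1000
state:2 = 2 → 0x2 << 7 → word 0x1100
chan:1 = 0 → 0x0 << 6 → word 0x1100
prio:6 = 7 → 0x7 << 0 → word 0x1107
word = 0x1107 → big-endian bytes:
  [0]=0x11  [1]=0x07

11 07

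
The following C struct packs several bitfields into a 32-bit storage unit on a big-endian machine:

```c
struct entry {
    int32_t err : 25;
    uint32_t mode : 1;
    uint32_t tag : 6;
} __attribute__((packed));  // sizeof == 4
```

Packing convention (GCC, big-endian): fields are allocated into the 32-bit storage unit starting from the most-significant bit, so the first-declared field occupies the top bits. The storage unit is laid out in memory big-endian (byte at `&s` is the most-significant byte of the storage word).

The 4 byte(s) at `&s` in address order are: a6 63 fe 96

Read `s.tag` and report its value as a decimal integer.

22

[0]=0xa6 [1]=0x63 [2]=0xfe [3]=0x96 (big-endian) → word 0xa663fe96
err [7+:25] = (word>>7) & 0x1ffffff = 21809149
mode [6+:1] = (word>>6) & 0x1 = 0
tag [0+:6] = (word>>0) & 0x3f = 22  ←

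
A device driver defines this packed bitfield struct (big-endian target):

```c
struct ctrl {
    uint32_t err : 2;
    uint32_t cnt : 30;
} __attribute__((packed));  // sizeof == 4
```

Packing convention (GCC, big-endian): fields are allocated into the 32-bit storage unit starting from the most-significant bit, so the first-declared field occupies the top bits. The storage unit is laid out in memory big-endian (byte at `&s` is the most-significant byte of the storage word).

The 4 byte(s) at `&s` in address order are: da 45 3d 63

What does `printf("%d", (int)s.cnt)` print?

440745315

[0]=0xda [1]=0x45 [2]=0x3d [3]=0x63 (big-endian) → word 0xda453d63
err:2 @ bit 30 → (0xda453d63>>30)&0x3 = 0x3
cnt:30 @ bit 0 → (0xda453d63>>0)&0x3fffffff = 0x1a453d63  ←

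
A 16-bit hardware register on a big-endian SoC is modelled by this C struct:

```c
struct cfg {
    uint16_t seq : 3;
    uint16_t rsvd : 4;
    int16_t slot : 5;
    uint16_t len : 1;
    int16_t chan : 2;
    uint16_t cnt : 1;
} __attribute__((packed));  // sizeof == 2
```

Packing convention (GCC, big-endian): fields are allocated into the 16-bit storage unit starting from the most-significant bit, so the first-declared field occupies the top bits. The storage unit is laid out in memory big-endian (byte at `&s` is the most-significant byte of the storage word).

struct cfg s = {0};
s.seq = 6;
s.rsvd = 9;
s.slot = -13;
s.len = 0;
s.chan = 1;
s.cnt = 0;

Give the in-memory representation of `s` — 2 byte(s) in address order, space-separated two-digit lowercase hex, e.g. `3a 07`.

d3 32

seq:3 = 6 → 0x6 << 13 → word 0xc000
rsvd:4 = 9 → 0x9 << 9 → word 0xd200
slot:5 = -13 → 0x13 << 4 → word 0xd330
len:1 = 0 → 0x0 << 3 → word 0xd330
chan:2 = 1 → 0x1 << 1 → word 0xd332
cnt:1 = 0 → 0x0 << 0 → word 0xd332
word = 0xd332 → big-endian bytes:
  [0]=0xd3  [1]=0x32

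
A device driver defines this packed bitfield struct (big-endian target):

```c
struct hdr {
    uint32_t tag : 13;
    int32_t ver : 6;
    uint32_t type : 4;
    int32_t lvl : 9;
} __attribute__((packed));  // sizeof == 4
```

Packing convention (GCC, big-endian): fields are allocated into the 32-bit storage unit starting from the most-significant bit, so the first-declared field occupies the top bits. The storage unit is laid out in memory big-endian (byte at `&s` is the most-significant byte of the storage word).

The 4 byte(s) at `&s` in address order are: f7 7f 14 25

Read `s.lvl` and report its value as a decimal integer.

[0]=0xf7 [1]=0x7f [2]=0x14 [3]=0x25 (big-endian) → word 0xf77f1425
tag [19+:13] = (word>>19) & 0x1fff = 7919
ver [13+:6] = (word>>13) & 0x3f = 56
type [9+:4] = (word>>9) & 0xf = 10
lvl [0+:9] = (word>>0) & 0x1ff = 37  ←
lvl signed 9b, MSB=0: value = 37

37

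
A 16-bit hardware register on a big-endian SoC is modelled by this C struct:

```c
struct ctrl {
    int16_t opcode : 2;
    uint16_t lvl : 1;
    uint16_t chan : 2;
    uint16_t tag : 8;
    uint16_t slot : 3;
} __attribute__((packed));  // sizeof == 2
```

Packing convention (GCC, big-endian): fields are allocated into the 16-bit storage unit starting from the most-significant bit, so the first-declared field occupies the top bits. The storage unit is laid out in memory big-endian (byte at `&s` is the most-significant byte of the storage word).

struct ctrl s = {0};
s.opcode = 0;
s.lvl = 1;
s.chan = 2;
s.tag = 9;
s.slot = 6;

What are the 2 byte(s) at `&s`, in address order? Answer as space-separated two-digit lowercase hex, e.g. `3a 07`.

30 4e

[14+:2] opcode=0 & 0x3 = 0x0; word=0x0000
[13+:1] lvl=1 & 0x1 = 0x1; word=0x2000
[11+:2] chan=2 & 0x3 = 0x2; word=0x3000
[3+:8] tag=9 & 0xff = 0x9; word=0x3048
[0+:3] slot=6 & 0x7 = 0x6; word=0x304e
word = 0x304e → big-endian bytes:
  [0]=0x30  [1]=0x4e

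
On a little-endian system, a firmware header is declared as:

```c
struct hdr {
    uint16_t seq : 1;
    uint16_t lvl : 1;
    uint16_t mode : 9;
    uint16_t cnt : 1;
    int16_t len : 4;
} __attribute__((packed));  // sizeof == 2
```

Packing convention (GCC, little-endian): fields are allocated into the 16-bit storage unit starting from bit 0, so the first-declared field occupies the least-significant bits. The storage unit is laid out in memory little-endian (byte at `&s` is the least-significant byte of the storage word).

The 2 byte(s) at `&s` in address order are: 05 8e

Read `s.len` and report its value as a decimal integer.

-8

[0]=0x05 [1]=0x8e (little-endian) → word 0x8e05
seq:1 @ bit 0 → (0x8e05>>0)&0x1 = 0x1
lvl:1 @ bit 1 → (0x8e05>>1)&0x1 = 0x0
mode:9 @ bit 2 → (0x8e05>>2)&0x1ff = 0x181
cnt:1 @ bit 11 → (0x8e05>>11)&0x1 = 0x1
len:4 @ bit 12 → (0x8e05>>12)&0xf = 0x8  ←
len signed 4b, MSB=1: 8 - 16 = -8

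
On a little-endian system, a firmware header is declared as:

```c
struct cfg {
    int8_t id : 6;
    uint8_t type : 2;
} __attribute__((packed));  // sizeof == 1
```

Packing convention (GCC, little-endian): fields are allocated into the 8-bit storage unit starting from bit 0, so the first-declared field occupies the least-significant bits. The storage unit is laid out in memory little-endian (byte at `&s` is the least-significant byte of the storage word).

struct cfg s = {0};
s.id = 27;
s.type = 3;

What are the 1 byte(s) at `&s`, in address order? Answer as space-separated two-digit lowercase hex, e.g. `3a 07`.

db

id:6 = 27 → 0x1b << 0 → word 0x1b
type:2 = 3 → 0x3 << 6 → word 0xdb
word = 0xdb → little-endian bytes:
  [0]=0xdb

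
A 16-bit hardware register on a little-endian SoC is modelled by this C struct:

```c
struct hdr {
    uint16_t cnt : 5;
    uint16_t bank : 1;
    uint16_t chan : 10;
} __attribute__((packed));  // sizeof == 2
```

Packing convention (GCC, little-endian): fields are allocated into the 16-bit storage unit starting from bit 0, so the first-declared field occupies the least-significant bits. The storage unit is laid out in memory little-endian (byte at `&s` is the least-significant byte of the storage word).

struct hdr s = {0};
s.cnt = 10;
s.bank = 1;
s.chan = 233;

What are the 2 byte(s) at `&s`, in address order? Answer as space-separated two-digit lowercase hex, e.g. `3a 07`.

6a 3a

cnt (5b) val=10 bits=0xa at bit 0: 0x000a
bank (1b) val=1 bits=0x1 at bit 5: 0x002a
chan (10b) val=233 bits=0xe9 at bit 6: 0x3a6a
word = 0x3a6a → little-endian bytes:
  [0]=0x6a  [1]=0x3a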